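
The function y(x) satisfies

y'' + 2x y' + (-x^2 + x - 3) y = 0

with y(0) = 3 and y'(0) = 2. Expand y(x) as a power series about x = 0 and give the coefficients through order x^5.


Ansatz: y(x) = sum_{n>=0} a_n x^n, so y'(x) = sum_{n>=1} n a_n x^(n-1) and y''(x) = sum_{n>=2} n(n-1) a_n x^(n-2).
Substitute into P(x) y'' + Q(x) y' + R(x) y = 0 with P(x) = 1, Q(x) = 2x, R(x) = -x^2 + x - 3, and match powers of x.
Initial conditions: a_0 = 3, a_1 = 2.
Setting the coefficient of each power of x to zero and solving order by order (substituting the coefficients already found):
  x^0: 2 a_2 - 3 a_0 = 0  ->  2 a_2 = 3 a_0 = 9  ->  a_2 = 9/2
  x^1: 6 a_3 - a_1 + a_0 = 0  ->  6 a_3 = a_1 - a_0 = -1  ->  a_3 = -1/6
  x^2: 12 a_4 + a_2 + a_1 - a_0 = 0  ->  12 a_4 = -a_2 - a_1 + a_0 = -7/2  ->  a_4 = -7/24
  x^3: 20 a_5 + 3 a_3 + a_2 - a_1 = 0  ->  20 a_5 = -3 a_3 - a_2 + a_1 = -2  ->  a_5 = -1/10
Truncated series: y(x) = 3 + 2 x + (9/2) x^2 - (1/6) x^3 - (7/24) x^4 - (1/10) x^5 + O(x^6).

a_0 = 3; a_1 = 2; a_2 = 9/2; a_3 = -1/6; a_4 = -7/24; a_5 = -1/10


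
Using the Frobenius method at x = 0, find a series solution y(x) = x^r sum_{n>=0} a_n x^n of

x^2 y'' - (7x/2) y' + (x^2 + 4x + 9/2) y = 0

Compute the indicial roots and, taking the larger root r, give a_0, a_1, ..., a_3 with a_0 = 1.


Write in Frobenius form y'' + (p(x)/x) y' + (q(x)/x^2) y = 0:
  p(x) = -7/2,  q(x) = x^2 + 4x + 9/2.
Indicial equation: r(r-1) + (-7/2) r + (9/2) = 0 -> roots r_1 = 3, r_2 = 3/2.
Take r = r_1 = 3. Let y(x) = x^r sum_{n>=0} a_n x^n with a_0 = 1.
Substitute y = x^r sum a_n x^n and match x^{r+n}. The recurrence is
  D(n) a_n + 4 a_{n-1} + 1 a_{n-2} = 0,  where D(n) = (r+n)(r+n-1) + (-7/2)(r+n) + (9/2).
  a_n = [-4 a_{n-1} - 1 a_{n-2}] / D(n).
Since the indicial polynomial factors as (r - r_1)(r - r_2), D(n) = (r_1 + n - r_1)(r_1 + n - r_2) = n(n + 3/2).
Evaluating step by step (a_0 = 1):
  n = 1: D(1) = 1(1 + 3/2) = 5/2; numerator = -4(1) = -4; a_1 = (-4)/(5/2) = -8/5
  n = 2: D(2) = 2(2 + 3/2) = 7; numerator = -4(-8/5) - 1(1) = 27/5; a_2 = (27/5)/(7) = 27/35
  n = 3: D(3) = 3(3 + 3/2) = 27/2; numerator = -4(27/35) - 1(-8/5) = -52/35; a_3 = (-52/35)/(27/2) = -104/945

r = 3; a_0 = 1; a_1 = -8/5; a_2 = 27/35; a_3 = -104/945


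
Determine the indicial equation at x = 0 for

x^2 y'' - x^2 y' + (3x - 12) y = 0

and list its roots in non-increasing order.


Divide by x^2 to reach normal form y'' + P_1(x) y' + P_2(x) y = 0 with P_1(x) = -1 and P_2(x) = 3/x - 12/x^2.
x = 0 is a singular point because the y-coefficient 3/x - 12/x^2 has a pole at x = 0.
It is a regular singular point because x P_1(x) = p(x) = -x and x^2 P_2(x) = q(x) = 3x - 12 are polynomials, hence analytic at x = 0.
p(0) = 0,  q(0) = -12.
Indicial equation: r(r-1) + p(0) r + q(0) = 0, i.e. r^2 + (p(0) - 1) r + q(0) = 0, i.e. r^2 - 1 r - 12 = 0.
Discriminant: (-1)^2 - 4(-12) = 49, so r = (1 ± 7)/2.
Solving: r_1 = 4, r_2 = -3.

indicial: r^2 - 1 r - 12 = 0; roots r_1 = 4, r_2 = -3


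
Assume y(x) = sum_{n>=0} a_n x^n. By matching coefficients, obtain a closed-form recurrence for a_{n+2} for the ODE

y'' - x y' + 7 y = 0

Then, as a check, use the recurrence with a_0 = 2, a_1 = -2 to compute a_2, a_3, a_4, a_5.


Substitute y = sum_n a_n x^n.
y''(x) has coefficient (n+2)(n+1) a_{n+2} at x^n;
-x y'(x) has coefficient -n a_n at x^n (shift);
7 y(x) has coefficient 7 a_n at x^n.
Matching x^n: (n+2)(n+1) a_{n+2} + (-n + 7) a_n = 0.
Thus a_{n+2} = (n - 7) / ((n+1)(n+2)) * a_n.

Check with a_0 = 2, a_1 = -2 (apply the recurrence for n = 0, 1, 2, 3): a_0 = 2, a_1 = -2, a_2 = -7, a_3 = 2, a_4 = 35/12, a_5 = -2/5.

a_(n+2) = (n - 7) / ((n+1)(n+2)) * a_n; check: a_0 = 2, a_1 = -2, a_2 = -7, a_3 = 2, a_4 = 35/12, a_5 = -2/5


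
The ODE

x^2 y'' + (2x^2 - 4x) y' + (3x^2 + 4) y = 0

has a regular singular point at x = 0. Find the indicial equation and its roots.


Divide by x^2 to reach normal form y'' + P_1(x) y' + P_2(x) y = 0 with P_1(x) = 2 - 4/x and P_2(x) = 3 + 4/x^2.
x = 0 is a singular point because the y'-coefficient 2 - 4/x has a pole at x = 0 and the y-coefficient 3 + 4/x^2 has a pole at x = 0.
It is a regular singular point because x P_1(x) = p(x) = 2x - 4 and x^2 P_2(x) = q(x) = 3x^2 + 4 are polynomials, hence analytic at x = 0.
p(0) = -4,  q(0) = 4.
Indicial equation: r(r-1) + p(0) r + q(0) = 0, i.e. r^2 + (p(0) - 1) r + q(0) = 0, i.e. r^2 - 5 r + 4 = 0.
Discriminant: (-5)^2 - 4(4) = 9, so r = (5 ± 3)/2.
Solving: r_1 = 4, r_2 = 1.

indicial: r^2 - 5 r + 4 = 0; roots r_1 = 4, r_2 = 1


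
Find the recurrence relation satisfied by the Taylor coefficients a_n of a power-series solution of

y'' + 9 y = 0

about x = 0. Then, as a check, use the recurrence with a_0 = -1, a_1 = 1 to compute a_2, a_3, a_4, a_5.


Substitute y = sum_n a_n x^n into y'' + (const) y = 0.
y''(x) = sum_{n>=0} (n+2)(n+1) a_{n+2} x^n.
The ODE becomes sum_n [(n+2)(n+1) a_{n+2} + 9 a_n] x^n = 0.
Setting each coefficient to zero gives the recurrence:
  (n+2)(n+1) a_{n+2} + 9 a_n = 0,
  a_{n+2} = -9 / ((n+1)(n+2)) a_n.

Check with a_0 = -1, a_1 = 1 (apply the recurrence for n = 0, 1, 2, 3): a_0 = -1, a_1 = 1, a_2 = 9/2, a_3 = -3/2, a_4 = -27/8, a_5 = 27/40.

a_{n+2} = -9/((n+1)(n+2)) * a_n; check: a_0 = -1, a_1 = 1, a_2 = 9/2, a_3 = -3/2, a_4 = -27/8, a_5 = 27/40


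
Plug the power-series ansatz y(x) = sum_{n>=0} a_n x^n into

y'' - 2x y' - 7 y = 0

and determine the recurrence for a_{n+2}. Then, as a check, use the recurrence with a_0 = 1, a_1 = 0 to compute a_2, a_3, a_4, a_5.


Substitute y = sum_n a_n x^n.
y''(x) has coefficient (n+2)(n+1) a_{n+2} at x^n;
-2 x y'(x) has coefficient -2 n a_n at x^n (shift);
-7 y(x) has coefficient -7 a_n at x^n.
Matching x^n: (n+2)(n+1) a_{n+2} + (-2n - 7) a_n = 0.
Thus a_{n+2} = (2n + 7) / ((n+1)(n+2)) * a_n.

Check with a_0 = 1, a_1 = 0 (apply the recurrence for n = 0, 1, 2, 3): a_0 = 1, a_1 = 0, a_2 = 7/2, a_3 = 0, a_4 = 77/24, a_5 = 0.

a_(n+2) = (2n + 7) / ((n+1)(n+2)) * a_n; check: a_0 = 1, a_1 = 0, a_2 = 7/2, a_3 = 0, a_4 = 77/24, a_5 = 0


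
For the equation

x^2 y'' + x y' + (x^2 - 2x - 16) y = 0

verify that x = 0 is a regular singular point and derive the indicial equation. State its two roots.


Divide by x^2 to reach normal form y'' + P_1(x) y' + P_2(x) y = 0 with P_1(x) = 1/x and P_2(x) = 1 - 2/x - 16/x^2.
x = 0 is a singular point because the y'-coefficient 1/x has a pole at x = 0 and the y-coefficient 1 - 2/x - 16/x^2 has a pole at x = 0.
It is a regular singular point because x P_1(x) = p(x) = 1 and x^2 P_2(x) = q(x) = x^2 - 2x - 16 are polynomials, hence analytic at x = 0.
p(0) = 1,  q(0) = -16.
Indicial equation: r(r-1) + p(0) r + q(0) = 0, i.e. r^2 + (p(0) - 1) r + q(0) = 0, i.e. r^2 - 16 = 0.
Discriminant: (0)^2 - 4(-16) = 64, so r = (0 ± 8)/2.
Solving: r_1 = 4, r_2 = -4.

indicial: r^2 - 16 = 0; roots r_1 = 4, r_2 = -4


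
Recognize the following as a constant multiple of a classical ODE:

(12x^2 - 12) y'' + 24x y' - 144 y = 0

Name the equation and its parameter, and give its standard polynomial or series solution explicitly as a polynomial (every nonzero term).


All three coefficients share the factor -12; dividing through by -12 gives  (1 - x^2) y'' - 2x y' + 12 y = 0.
This matches the Legendre equation (1 - x^2) y'' - 2x y' + n(n+1) y = 0 (note the -2x y' term) with n(n+1) = 12, so n = 3; the polynomial solution is P_3(x).
With y = sum_k a_k x^k, matching x^k gives (k+2)(k+1) a_{k+2} = [k(k+1) - n(n+1)] a_k = (k - 3)(k + 4) a_k. The right side vanishes at k = 3, so the series with the parity of 3 terminates at degree 3.
Standard normalization (P_n(1) = 1): leading coefficient (2n)!/(2^n (n!)^2) = 720/(8*36) = 5/2, so a_3 = 5/2. Work downward with a_k = (k+1)(k+2) a_{k+2} / ((k - 3)(k + 4)):
  a_1 = (2)(3)(5/2) / ((1 - 3)(1 + 4)) = 15/(-10) = -3/2
Hence P_3(x) = 5 x^3/2 - 3 x/2.

P_3(x); series = 5 x^3/2 - 3 x/2


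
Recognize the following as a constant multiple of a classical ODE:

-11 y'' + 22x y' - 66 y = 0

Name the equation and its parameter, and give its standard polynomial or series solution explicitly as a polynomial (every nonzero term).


All three coefficients share the factor -11; dividing through by -11 gives  y'' - 2x y' + 6 y = 0.
This matches the Hermite equation y'' - 2x y' + 2n y = 0 with 2n = 6, so n = 3; the polynomial solution is H_3(x).
With y = sum_k a_k x^k, matching x^k gives (k+2)(k+1) a_{k+2} = 2(k - n) a_k = 2(k - 3) a_k. The right side vanishes at k = 3, so the series with the parity of 3 terminates at degree 3.
Standard normalization: leading coefficient of H_n is 2^n, so a_3 = 2^3 = 8. Work downward with a_k = (k+1)(k+2) a_{k+2} / (2(k - n)):
  a_1 = (2)(3)(8) / (2(1 - 3)) = 48/(-4) = -12
Hence H_3(x) = 8 x^3 - 12 x.

H_3(x); series = 8 x^3 - 12 x


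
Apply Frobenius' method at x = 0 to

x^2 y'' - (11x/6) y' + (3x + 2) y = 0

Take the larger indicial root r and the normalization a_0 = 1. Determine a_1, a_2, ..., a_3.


Write in Frobenius form y'' + (p(x)/x) y' + (q(x)/x^2) y = 0:
  p(x) = -11/6,  q(x) = 3x + 2.
Indicial equation: r(r-1) + (-11/6) r + (2) = 0 -> roots r_1 = 3/2, r_2 = 4/3.
Take r = r_1 = 3/2. Let y(x) = x^r sum_{n>=0} a_n x^n with a_0 = 1.
Substitute y = x^r sum a_n x^n and match x^{r+n}. The recurrence is
  D(n) a_n + 3 a_{n-1} = 0,  where D(n) = (r+n)(r+n-1) + (-11/6)(r+n) + (2).
  a_n = -3 / D(n) * a_{n-1}.
Since the indicial polynomial factors as (r - r_1)(r - r_2), D(n) = (r_1 + n - r_1)(r_1 + n - r_2) = n(n + 1/6).
Evaluating step by step (a_0 = 1):
  n = 1: D(1) = 1(1 + 1/6) = 7/6; numerator = -3(1) = -3; a_1 = (-3)/(7/6) = -18/7
  n = 2: D(2) = 2(2 + 1/6) = 13/3; numerator = -3(-18/7) = 54/7; a_2 = (54/7)/(13/3) = 162/91
  n = 3: D(3) = 3(3 + 1/6) = 19/2; numerator = -3(162/91) = -486/91; a_3 = (-486/91)/(19/2) = -972/1729

r = 3/2; a_0 = 1; a_1 = -18/7; a_2 = 162/91; a_3 = -972/1729


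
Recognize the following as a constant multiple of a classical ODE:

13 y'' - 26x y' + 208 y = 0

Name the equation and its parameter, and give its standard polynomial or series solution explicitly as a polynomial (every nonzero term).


All three coefficients share the factor 13; dividing through by 13 gives  y'' - 2x y' + 16 y = 0.
This matches the Hermite equation y'' - 2x y' + 2n y = 0 with 2n = 16, so n = 8; the polynomial solution is H_8(x).
With y = sum_k a_k x^k, matching x^k gives (k+2)(k+1) a_{k+2} = 2(k - n) a_k = 2(k - 8) a_k. The right side vanishes at k = 8, so the series with the parity of 8 terminates at degree 8.
Standard normalization: leading coefficient of H_n is 2^n, so a_8 = 2^8 = 256. Work downward with a_k = (k+1)(k+2) a_{k+2} / (2(k - n)):
  a_6 = (7)(8)(256) / (2(6 - 8)) = 14336/(-4) = -3584
  a_4 = (5)(6)(-3584) / (2(4 - 8)) = -107520/(-8) = 13440
  a_2 = (3)(4)(13440) / (2(2 - 8)) = 161280/(-12) = -13440
  a_0 = (1)(2)(-13440) / (2(0 - 8)) = -26880/(-16) = 1680
Hence H_8(x) = 256 x^8 - 3584 x^6 + 13440 x^4 - 13440 x^2 + 1680.

H_8(x); series = 256 x^8 - 3584 x^6 + 13440 x^4 - 13440 x^2 + 1680


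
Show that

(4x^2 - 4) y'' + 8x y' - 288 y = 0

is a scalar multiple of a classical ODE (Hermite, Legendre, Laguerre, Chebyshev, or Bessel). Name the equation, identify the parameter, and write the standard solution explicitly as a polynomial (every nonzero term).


All three coefficients share the factor -4; dividing through by -4 gives  (1 - x^2) y'' - 2x y' + 72 y = 0.
This matches the Legendre equation (1 - x^2) y'' - 2x y' + n(n+1) y = 0 (note the -2x y' term) with n(n+1) = 72, so n = 8; the polynomial solution is P_8(x).
With y = sum_k a_k x^k, matching x^k gives (k+2)(k+1) a_{k+2} = [k(k+1) - n(n+1)] a_k = (k - 8)(k + 9) a_k. The right side vanishes at k = 8, so the series with the parity of 8 terminates at degree 8.
Standard normalization (P_n(1) = 1): leading coefficient (2n)!/(2^n (n!)^2) = 20922789888000/(256*1625702400) = 6435/128, so a_8 = 6435/128. Work downward with a_k = (k+1)(k+2) a_{k+2} / ((k - 8)(k + 9)):
  a_6 = (7)(8)(6435/128) / ((6 - 8)(6 + 9)) = (45045/16)/(-30) = -3003/32
  a_4 = (5)(6)(-3003/32) / ((4 - 8)(4 + 9)) = (-45045/16)/(-52) = 3465/64
  a_2 = (3)(4)(3465/64) / ((2 - 8)(2 + 9)) = (10395/16)/(-66) = -315/32
  a_0 = (1)(2)(-315/32) / ((0 - 8)(0 + 9)) = (-315/16)/(-72) = 35/128
Hence P_8(x) = 6435 x^8/128 - 3003 x^6/32 + 3465 x^4/64 - 315 x^2/32 + 35/128.

P_8(x); series = 6435 x^8/128 - 3003 x^6/32 + 3465 x^4/64 - 315 x^2/32 + 35/128


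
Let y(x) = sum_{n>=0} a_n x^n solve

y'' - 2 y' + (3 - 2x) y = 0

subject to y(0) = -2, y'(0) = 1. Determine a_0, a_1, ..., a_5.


Ansatz: y(x) = sum_{n>=0} a_n x^n, so y'(x) = sum_{n>=1} n a_n x^(n-1) and y''(x) = sum_{n>=2} n(n-1) a_n x^(n-2).
Substitute into P(x) y'' + Q(x) y' + R(x) y = 0 with P(x) = 1, Q(x) = -2, R(x) = 3 - 2x, and match powers of x.
Initial conditions: a_0 = -2, a_1 = 1.
Setting the coefficient of each power of x to zero and solving order by order (substituting the coefficients already found):
  x^0: 2 a_2 - 2 a_1 + 3 a_0 = 0  ->  2 a_2 = 2 a_1 - 3 a_0 = 8  ->  a_2 = 4
  x^1: 6 a_3 - 4 a_2 + 3 a_1 - 2 a_0 = 0  ->  6 a_3 = 4 a_2 - 3 a_1 + 2 a_0 = 9  ->  a_3 = 3/2
  x^2: 12 a_4 - 6 a_3 + 3 a_2 - 2 a_1 = 0  ->  12 a_4 = 6 a_3 - 3 a_2 + 2 a_1 = -1  ->  a_4 = -1/12
  x^3: 20 a_5 - 8 a_4 + 3 a_3 - 2 a_2 = 0  ->  20 a_5 = 8 a_4 - 3 a_3 + 2 a_2 = 17/6  ->  a_5 = 17/120
Truncated series: y(x) = -2 + x + 4 x^2 + (3/2) x^3 - (1/12) x^4 + (17/120) x^5 + O(x^6).

a_0 = -2; a_1 = 1; a_2 = 4; a_3 = 3/2; a_4 = -1/12; a_5 = 17/120


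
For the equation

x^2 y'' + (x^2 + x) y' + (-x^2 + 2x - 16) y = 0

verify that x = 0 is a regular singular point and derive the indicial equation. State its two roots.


Divide by x^2 to reach normal form y'' + P_1(x) y' + P_2(x) y = 0 with P_1(x) = 1 + 1/x and P_2(x) = -1 + 2/x - 16/x^2.
x = 0 is a singular point because the y'-coefficient 1 + 1/x has a pole at x = 0 and the y-coefficient -1 + 2/x - 16/x^2 has a pole at x = 0.
It is a regular singular point because x P_1(x) = p(x) = x + 1 and x^2 P_2(x) = q(x) = -x^2 + 2x - 16 are polynomials, hence analytic at x = 0.
p(0) = 1,  q(0) = -16.
Indicial equation: r(r-1) + p(0) r + q(0) = 0, i.e. r^2 + (p(0) - 1) r + q(0) = 0, i.e. r^2 - 16 = 0.
Discriminant: (0)^2 - 4(-16) = 64, so r = (0 ± 8)/2.
Solving: r_1 = 4, r_2 = -4.

indicial: r^2 - 16 = 0; roots r_1 = 4, r_2 = -4


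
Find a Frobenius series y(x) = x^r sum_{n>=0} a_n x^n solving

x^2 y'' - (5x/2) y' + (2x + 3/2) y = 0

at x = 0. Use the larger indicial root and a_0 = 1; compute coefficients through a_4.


Write in Frobenius form y'' + (p(x)/x) y' + (q(x)/x^2) y = 0:
  p(x) = -5/2,  q(x) = 2x + 3/2.
Indicial equation: r(r-1) + (-5/2) r + (3/2) = 0 -> roots r_1 = 3, r_2 = 1/2.
Take r = r_1 = 3. Let y(x) = x^r sum_{n>=0} a_n x^n with a_0 = 1.
Substitute y = x^r sum a_n x^n and match x^{r+n}. The recurrence is
  D(n) a_n + 2 a_{n-1} = 0,  where D(n) = (r+n)(r+n-1) + (-5/2)(r+n) + (3/2).
  a_n = -2 / D(n) * a_{n-1}.
Since the indicial polynomial factors as (r - r_1)(r - r_2), D(n) = (r_1 + n - r_1)(r_1 + n - r_2) = n(n + 5/2).
Evaluating step by step (a_0 = 1):
  n = 1: D(1) = 1(1 + 5/2) = 7/2; numerator = -2(1) = -2; a_1 = (-2)/(7/2) = -4/7
  n = 2: D(2) = 2(2 + 5/2) = 9; numerator = -2(-4/7) = 8/7; a_2 = (8/7)/(9) = 8/63
  n = 3: D(3) = 3(3 + 5/2) = 33/2; numerator = -2(8/63) = -16/63; a_3 = (-16/63)/(33/2) = -32/2079
  n = 4: D(4) = 4(4 + 5/2) = 26; numerator = -2(-32/2079) = 64/2079; a_4 = (64/2079)/(26) = 32/27027

r = 3; a_0 = 1; a_1 = -4/7; a_2 = 8/63; a_3 = -32/2079; a_4 = 32/27027


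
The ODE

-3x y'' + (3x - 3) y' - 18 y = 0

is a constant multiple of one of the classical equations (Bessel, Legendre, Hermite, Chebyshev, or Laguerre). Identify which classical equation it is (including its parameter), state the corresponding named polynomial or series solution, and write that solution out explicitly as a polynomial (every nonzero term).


All three coefficients share the factor -3; dividing through by -3 gives  x y'' + (1 - x) y' + 6 y = 0.
This matches the Laguerre equation x y'' + (1 - x) y' + n y = 0 with n = 6; the polynomial solution is L_6(x).
With y = sum_k a_k x^k, matching x^k gives (k+1)k a_{k+1} + (k+1) a_{k+1} - k a_k + n a_k = 0, i.e. (k+1)^2 a_{k+1} = (k - n) a_k = (k - 6) a_k. The right side vanishes at k = 6, so the series terminates at degree 6.
Standard normalization L_n(0) = 1 gives a_0 = 1. Work upward with a_{k+1} = (k - 6) a_k / (k+1)^2:
  a_1 = (0 - 6)(1) / 1^2 = -6/1 = -6
  a_2 = (1 - 6)(-6) / 2^2 = 30/4 = 15/2
  a_3 = (2 - 6)(15/2) / 3^2 = -30/9 = -10/3
  a_4 = (3 - 6)(-10/3) / 4^2 = 10/16 = 5/8
  a_5 = (4 - 6)(5/8) / 5^2 = (-5/4)/25 = -1/20
  a_6 = (5 - 6)(-1/20) / 6^2 = (1/20)/36 = 1/720
Hence L_6(x) = x^6/720 - x^5/20 + 5 x^4/8 - 10 x^3/3 + 15 x^2/2 - 6 x + 1.

L_6(x); series = x^6/720 - x^5/20 + 5 x^4/8 - 10 x^3/3 + 15 x^2/2 - 6 x + 1


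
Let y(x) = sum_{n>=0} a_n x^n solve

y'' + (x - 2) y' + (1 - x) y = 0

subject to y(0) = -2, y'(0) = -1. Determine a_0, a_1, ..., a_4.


Ansatz: y(x) = sum_{n>=0} a_n x^n, so y'(x) = sum_{n>=1} n a_n x^(n-1) and y''(x) = sum_{n>=2} n(n-1) a_n x^(n-2).
Substitute into P(x) y'' + Q(x) y' + R(x) y = 0 with P(x) = 1, Q(x) = x - 2, R(x) = 1 - x, and match powers of x.
Initial conditions: a_0 = -2, a_1 = -1.
Setting the coefficient of each power of x to zero and solving order by order (substituting the coefficients already found):
  x^0: 2 a_2 - 2 a_1 + a_0 = 0  ->  2 a_2 = 2 a_1 - a_0 = 0  ->  a_2 = 0
  x^1: 6 a_3 - 4 a_2 + 2 a_1 - a_0 = 0  ->  6 a_3 = 4 a_2 - 2 a_1 + a_0 = 0  ->  a_3 = 0
  x^2: 12 a_4 - 6 a_3 + 3 a_2 - a_1 = 0  ->  12 a_4 = 6 a_3 - 3 a_2 + a_1 = -1  ->  a_4 = -1/12
Truncated series: y(x) = -2 - x - (1/12) x^4 + O(x^5).

a_0 = -2; a_1 = -1; a_2 = 0; a_3 = 0; a_4 = -1/12


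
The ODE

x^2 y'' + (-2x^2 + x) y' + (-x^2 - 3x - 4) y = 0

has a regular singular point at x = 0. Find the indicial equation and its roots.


Divide by x^2 to reach normal form y'' + P_1(x) y' + P_2(x) y = 0 with P_1(x) = -2 + 1/x and P_2(x) = -1 - 3/x - 4/x^2.
x = 0 is a singular point because the y'-coefficient -2 + 1/x has a pole at x = 0 and the y-coefficient -1 - 3/x - 4/x^2 has a pole at x = 0.
It is a regular singular point because x P_1(x) = p(x) = 1 - 2x and x^2 P_2(x) = q(x) = -x^2 - 3x - 4 are polynomials, hence analytic at x = 0.
p(0) = 1,  q(0) = -4.
Indicial equation: r(r-1) + p(0) r + q(0) = 0, i.e. r^2 + (p(0) - 1) r + q(0) = 0, i.e. r^2 - 4 = 0.
Discriminant: (0)^2 - 4(-4) = 16, so r = (0 ± 4)/2.
Solving: r_1 = 2, r_2 = -2.

indicial: r^2 - 4 = 0; roots r_1 = 2, r_2 = -2


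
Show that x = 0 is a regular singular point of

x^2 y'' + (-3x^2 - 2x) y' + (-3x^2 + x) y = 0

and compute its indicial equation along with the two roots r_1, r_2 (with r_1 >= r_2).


Divide by x^2 to reach normal form y'' + P_1(x) y' + P_2(x) y = 0 with P_1(x) = -3 - 2/x and P_2(x) = -3 + 1/x.
x = 0 is a singular point because the y'-coefficient -3 - 2/x has a pole at x = 0 and the y-coefficient -3 + 1/x has a pole at x = 0.
It is a regular singular point because x P_1(x) = p(x) = -3x - 2 and x^2 P_2(x) = q(x) = -3x^2 + x are polynomials, hence analytic at x = 0.
p(0) = -2,  q(0) = 0.
Indicial equation: r(r-1) + p(0) r + q(0) = 0, i.e. r^2 + (p(0) - 1) r + q(0) = 0, i.e. r^2 - 3 r = 0.
Discriminant: (-3)^2 - 4(0) = 9, so r = (3 ± 3)/2.
Solving: r_1 = 3, r_2 = 0.

indicial: r^2 - 3 r = 0; roots r_1 = 3, r_2 = 0


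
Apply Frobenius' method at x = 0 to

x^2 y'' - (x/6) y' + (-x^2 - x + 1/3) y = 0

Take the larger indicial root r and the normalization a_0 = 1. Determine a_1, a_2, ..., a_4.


Write in Frobenius form y'' + (p(x)/x) y' + (q(x)/x^2) y = 0:
  p(x) = -1/6,  q(x) = -x^2 - x + 1/3.
Indicial equation: r(r-1) + (-1/6) r + (1/3) = 0 -> roots r_1 = 2/3, r_2 = 1/2.
Take r = r_1 = 2/3. Let y(x) = x^r sum_{n>=0} a_n x^n with a_0 = 1.
Substitute y = x^r sum a_n x^n and match x^{r+n}. The recurrence is
  D(n) a_n - 1 a_{n-1} - 1 a_{n-2} = 0,  where D(n) = (r+n)(r+n-1) + (-1/6)(r+n) + (1/3).
  a_n = [1 a_{n-1} + 1 a_{n-2}] / D(n).
Since the indicial polynomial factors as (r - r_1)(r - r_2), D(n) = (r_1 + n - r_1)(r_1 + n - r_2) = n(n + 1/6).
Evaluating step by step (a_0 = 1):
  n = 1: D(1) = 1(1 + 1/6) = 7/6; numerator = 1(1) = 1; a_1 = (1)/(7/6) = 6/7
  n = 2: D(2) = 2(2 + 1/6) = 13/3; numerator = 1(6/7) + 1(1) = 13/7; a_2 = (13/7)/(13/3) = 3/7
  n = 3: D(3) = 3(3 + 1/6) = 19/2; numerator = 1(3/7) + 1(6/7) = 9/7; a_3 = (9/7)/(19/2) = 18/133
  n = 4: D(4) = 4(4 + 1/6) = 50/3; numerator = 1(18/133) + 1(3/7) = 75/133; a_4 = (75/133)/(50/3) = 9/266

r = 2/3; a_0 = 1; a_1 = 6/7; a_2 = 3/7; a_3 = 18/133; a_4 = 9/266


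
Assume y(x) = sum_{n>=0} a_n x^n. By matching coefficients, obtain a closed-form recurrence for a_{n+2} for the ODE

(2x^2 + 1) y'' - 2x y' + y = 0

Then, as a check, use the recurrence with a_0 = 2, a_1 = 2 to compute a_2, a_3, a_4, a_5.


Substitute y = sum_n a_n x^n.
(1 + 2 x^2) y'' contributes (n+2)(n+1) a_{n+2} + 2 n(n-1) a_n at x^n.
-2 x y'(x) contributes -2 n a_n at x^n.
y(x) contributes 1 a_n at x^n.
Matching x^n: (n+2)(n+1) a_{n+2} + (2 n(n-1) - 2 n + 1) a_n = 0.
Thus a_{n+2} = (-2 n(n-1) + 2 n - 1) / ((n+1)(n+2)) * a_n.

Check with a_0 = 2, a_1 = 2 (apply the recurrence for n = 0, 1, 2, 3): a_0 = 2, a_1 = 2, a_2 = -1, a_3 = 1/3, a_4 = 1/12, a_5 = -7/60.

a_(n+2) = (-2 n(n-1) + 2 n - 1) / ((n+1)(n+2)) * a_n; check: a_0 = 2, a_1 = 2, a_2 = -1, a_3 = 1/3, a_4 = 1/12, a_5 = -7/60


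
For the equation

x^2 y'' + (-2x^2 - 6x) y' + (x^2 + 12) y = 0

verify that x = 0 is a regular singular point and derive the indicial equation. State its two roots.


Divide by x^2 to reach normal form y'' + P_1(x) y' + P_2(x) y = 0 with P_1(x) = -2 - 6/x and P_2(x) = 1 + 12/x^2.
x = 0 is a singular point because the y'-coefficient -2 - 6/x has a pole at x = 0 and the y-coefficient 1 + 12/x^2 has a pole at x = 0.
It is a regular singular point because x P_1(x) = p(x) = -2x - 6 and x^2 P_2(x) = q(x) = x^2 + 12 are polynomials, hence analytic at x = 0.
p(0) = -6,  q(0) = 12.
Indicial equation: r(r-1) + p(0) r + q(0) = 0, i.e. r^2 + (p(0) - 1) r + q(0) = 0, i.e. r^2 - 7 r + 12 = 0.
Discriminant: (-7)^2 - 4(12) = 1, so r = (7 ± 1)/2.
Solving: r_1 = 4, r_2 = 3.

indicial: r^2 - 7 r + 12 = 0; roots r_1 = 4, r_2 = 3


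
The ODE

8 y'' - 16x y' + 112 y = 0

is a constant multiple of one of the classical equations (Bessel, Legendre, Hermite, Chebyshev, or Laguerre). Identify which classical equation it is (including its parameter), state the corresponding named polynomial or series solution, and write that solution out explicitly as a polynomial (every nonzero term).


All three coefficients share the factor 8; dividing through by 8 gives  y'' - 2x y' + 14 y = 0.
This matches the Hermite equation y'' - 2x y' + 2n y = 0 with 2n = 14, so n = 7; the polynomial solution is H_7(x).
With y = sum_k a_k x^k, matching x^k gives (k+2)(k+1) a_{k+2} = 2(k - n) a_k = 2(k - 7) a_k. The right side vanishes at k = 7, so the series with the parity of 7 terminates at degree 7.
Standard normalization: leading coefficient of H_n is 2^n, so a_7 = 2^7 = 128. Work downward with a_k = (k+1)(k+2) a_{k+2} / (2(k - n)):
  a_5 = (6)(7)(128) / (2(5 - 7)) = 5376/(-4) = -1344
  a_3 = (4)(5)(-1344) / (2(3 - 7)) = -26880/(-8) = 3360
  a_1 = (2)(3)(3360) / (2(1 - 7)) = 20160/(-12) = -1680
Hence H_7(x) = 128 x^7 - 1344 x^5 + 3360 x^3 - 1680 x.

H_7(x); series = 128 x^7 - 1344 x^5 + 3360 x^3 - 1680 x


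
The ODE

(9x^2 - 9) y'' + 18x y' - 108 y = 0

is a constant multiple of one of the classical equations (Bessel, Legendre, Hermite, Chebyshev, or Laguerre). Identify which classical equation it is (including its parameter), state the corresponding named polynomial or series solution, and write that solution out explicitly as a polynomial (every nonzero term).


All three coefficients share the factor -9; dividing through by -9 gives  (1 - x^2) y'' - 2x y' + 12 y = 0.
This matches the Legendre equation (1 - x^2) y'' - 2x y' + n(n+1) y = 0 (note the -2x y' term) with n(n+1) = 12, so n = 3; the polynomial solution is P_3(x).
With y = sum_k a_k x^k, matching x^k gives (k+2)(k+1) a_{k+2} = [k(k+1) - n(n+1)] a_k = (k - 3)(k + 4) a_k. The right side vanishes at k = 3, so the series with the parity of 3 terminates at degree 3.
Standard normalization (P_n(1) = 1): leading coefficient (2n)!/(2^n (n!)^2) = 720/(8*36) = 5/2, so a_3 = 5/2. Work downward with a_k = (k+1)(k+2) a_{k+2} / ((k - 3)(k + 4)):
  a_1 = (2)(3)(5/2) / ((1 - 3)(1 + 4)) = 15/(-10) = -3/2
Hence P_3(x) = 5 x^3/2 - 3 x/2.

P_3(x); series = 5 x^3/2 - 3 x/2


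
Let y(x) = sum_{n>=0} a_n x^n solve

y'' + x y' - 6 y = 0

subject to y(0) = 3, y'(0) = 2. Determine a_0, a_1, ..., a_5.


Ansatz: y(x) = sum_{n>=0} a_n x^n, so y'(x) = sum_{n>=1} n a_n x^(n-1) and y''(x) = sum_{n>=2} n(n-1) a_n x^(n-2).
Substitute into P(x) y'' + Q(x) y' + R(x) y = 0 with P(x) = 1, Q(x) = x, R(x) = -6, and match powers of x.
Initial conditions: a_0 = 3, a_1 = 2.
Setting the coefficient of each power of x to zero and solving order by order (substituting the coefficients already found):
  x^0: 2 a_2 - 6 a_0 = 0  ->  2 a_2 = 6 a_0 = 18  ->  a_2 = 9
  x^1: 6 a_3 - 5 a_1 = 0  ->  6 a_3 = 5 a_1 = 10  ->  a_3 = 5/3
  x^2: 12 a_4 - 4 a_2 = 0  ->  12 a_4 = 4 a_2 = 36  ->  a_4 = 3
  x^3: 20 a_5 - 3 a_3 = 0  ->  20 a_5 = 3 a_3 = 5  ->  a_5 = 1/4
Truncated series: y(x) = 3 + 2 x + 9 x^2 + (5/3) x^3 + 3 x^4 + (1/4) x^5 + O(x^6).

a_0 = 3; a_1 = 2; a_2 = 9; a_3 = 5/3; a_4 = 3; a_5 = 1/4


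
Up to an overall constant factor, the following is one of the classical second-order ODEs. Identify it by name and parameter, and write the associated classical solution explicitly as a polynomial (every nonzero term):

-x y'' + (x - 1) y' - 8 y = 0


All three coefficients share the factor -1; dividing through by -1 gives  x y'' + (1 - x) y' + 8 y = 0.
This matches the Laguerre equation x y'' + (1 - x) y' + n y = 0 with n = 8; the polynomial solution is L_8(x).
With y = sum_k a_k x^k, matching x^k gives (k+1)k a_{k+1} + (k+1) a_{k+1} - k a_k + n a_k = 0, i.e. (k+1)^2 a_{k+1} = (k - n) a_k = (k - 8) a_k. The right side vanishes at k = 8, so the series terminates at degree 8.
Standard normalization L_n(0) = 1 gives a_0 = 1. Work upward with a_{k+1} = (k - 8) a_k / (k+1)^2:
  a_1 = (0 - 8)(1) / 1^2 = -8/1 = -8
  a_2 = (1 - 8)(-8) / 2^2 = 56/4 = 14
  a_3 = (2 - 8)(14) / 3^2 = -84/9 = -28/3
  a_4 = (3 - 8)(-28/3) / 4^2 = (140/3)/16 = 35/12
  a_5 = (4 - 8)(35/12) / 5^2 = (-35/3)/25 = -7/15
  a_6 = (5 - 8)(-7/15) / 6^2 = (7/5)/36 = 7/180
  a_7 = (6 - 8)(7/180) / 7^2 = (-7/90)/49 = -1/630
  a_8 = (7 - 8)(-1/630) / 8^2 = (1/630)/64 = 1/40320
Hence L_8(x) = x^8/40320 - x^7/630 + 7 x^6/180 - 7 x^5/15 + 35 x^4/12 - 28 x^3/3 + 14 x^2 - 8 x + 1.

L_8(x); series = x^8/40320 - x^7/630 + 7 x^6/180 - 7 x^5/15 + 35 x^4/12 - 28 x^3/3 + 14 x^2 - 8 x + 1


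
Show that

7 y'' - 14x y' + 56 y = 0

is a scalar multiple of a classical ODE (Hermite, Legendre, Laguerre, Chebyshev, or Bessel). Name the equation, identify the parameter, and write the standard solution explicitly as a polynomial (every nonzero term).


All three coefficients share the factor 7; dividing through by 7 gives  y'' - 2x y' + 8 y = 0.
This matches the Hermite equation y'' - 2x y' + 2n y = 0 with 2n = 8, so n = 4; the polynomial solution is H_4(x).
With y = sum_k a_k x^k, matching x^k gives (k+2)(k+1) a_{k+2} = 2(k - n) a_k = 2(k - 4) a_k. The right side vanishes at k = 4, so the series with the parity of 4 terminates at degree 4.
Standard normalization: leading coefficient of H_n is 2^n, so a_4 = 2^4 = 16. Work downward with a_k = (k+1)(k+2) a_{k+2} / (2(k - n)):
  a_2 = (3)(4)(16) / (2(2 - 4)) = 192/(-4) = -48
  a_0 = (1)(2)(-48) / (2(0 - 4)) = -96/(-8) = 12
Hence H_4(x) = 16 x^4 - 48 x^2 + 12.

H_4(x); series = 16 x^4 - 48 x^2 + 12


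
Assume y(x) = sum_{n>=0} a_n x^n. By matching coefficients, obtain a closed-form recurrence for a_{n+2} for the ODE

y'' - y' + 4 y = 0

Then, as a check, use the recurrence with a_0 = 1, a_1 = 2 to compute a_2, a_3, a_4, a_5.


Substitute y = sum_n a_n x^n.
y''(x) has coefficient (n+2)(n+1) a_{n+2} at x^n;
-y'(x) has coefficient -(n+1) a_{n+1} at x^n;
4 y(x) has coefficient 4 a_n at x^n.
Matching x^n: (n+2)(n+1) a_{n+2} - (n+1) a_{n+1} + 4 a_n = 0.
Thus a_{n+2} = [(n+1) a_{n+1} - 4 a_n] / ((n+1)(n+2)).

Check with a_0 = 1, a_1 = 2 (apply the recurrence for n = 0, 1, 2, 3): a_0 = 1, a_1 = 2, a_2 = -1, a_3 = -5/3, a_4 = -1/12, a_5 = 19/60.

a_(n+2) = [(n+1) a_(n+1) - 4 a_n] / ((n+1)(n+2)); check: a_0 = 1, a_1 = 2, a_2 = -1, a_3 = -5/3, a_4 = -1/12, a_5 = 19/60


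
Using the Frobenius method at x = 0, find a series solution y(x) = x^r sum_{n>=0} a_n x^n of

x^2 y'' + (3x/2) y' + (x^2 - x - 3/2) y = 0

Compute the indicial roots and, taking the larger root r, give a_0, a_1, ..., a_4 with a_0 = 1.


Write in Frobenius form y'' + (p(x)/x) y' + (q(x)/x^2) y = 0:
  p(x) = 3/2,  q(x) = x^2 - x - 3/2.
Indicial equation: r(r-1) + (3/2) r + (-3/2) = 0 -> roots r_1 = 1, r_2 = -3/2.
Take r = r_1 = 1. Let y(x) = x^r sum_{n>=0} a_n x^n with a_0 = 1.
Substitute y = x^r sum a_n x^n and match x^{r+n}. The recurrence is
  D(n) a_n - 1 a_{n-1} + 1 a_{n-2} = 0,  where D(n) = (r+n)(r+n-1) + (3/2)(r+n) + (-3/2).
  a_n = [1 a_{n-1} - 1 a_{n-2}] / D(n).
Since the indicial polynomial factors as (r - r_1)(r - r_2), D(n) = (r_1 + n - r_1)(r_1 + n - r_2) = n(n + 5/2).
Evaluating step by step (a_0 = 1):
  n = 1: D(1) = 1(1 + 5/2) = 7/2; numerator = 1(1) = 1; a_1 = (1)/(7/2) = 2/7
  n = 2: D(2) = 2(2 + 5/2) = 9; numerator = 1(2/7) - 1(1) = -5/7; a_2 = (-5/7)/(9) = -5/63
  n = 3: D(3) = 3(3 + 5/2) = 33/2; numerator = 1(-5/63) - 1(2/7) = -23/63; a_3 = (-23/63)/(33/2) = -46/2079
  n = 4: D(4) = 4(4 + 5/2) = 26; numerator = 1(-46/2079) - 1(-5/63) = 17/297; a_4 = (17/297)/(26) = 17/7722

r = 1; a_0 = 1; a_1 = 2/7; a_2 = -5/63; a_3 = -46/2079; a_4 = 17/7722


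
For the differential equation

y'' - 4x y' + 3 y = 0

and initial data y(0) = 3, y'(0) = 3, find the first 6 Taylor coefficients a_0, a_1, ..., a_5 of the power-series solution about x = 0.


Ansatz: y(x) = sum_{n>=0} a_n x^n, so y'(x) = sum_{n>=1} n a_n x^(n-1) and y''(x) = sum_{n>=2} n(n-1) a_n x^(n-2).
Substitute into P(x) y'' + Q(x) y' + R(x) y = 0 with P(x) = 1, Q(x) = -4x, R(x) = 3, and match powers of x.
Initial conditions: a_0 = 3, a_1 = 3.
Setting the coefficient of each power of x to zero and solving order by order (substituting the coefficients already found):
  x^0: 2 a_2 + 3 a_0 = 0  ->  2 a_2 = -3 a_0 = -9  ->  a_2 = -9/2
  x^1: 6 a_3 - a_1 = 0  ->  6 a_3 = a_1 = 3  ->  a_3 = 1/2
  x^2: 12 a_4 - 5 a_2 = 0  ->  12 a_4 = 5 a_2 = -45/2  ->  a_4 = -15/8
  x^3: 20 a_5 - 9 a_3 = 0  ->  20 a_5 = 9 a_3 = 9/2  ->  a_5 = 9/40
Truncated series: y(x) = 3 + 3 x - (9/2) x^2 + (1/2) x^3 - (15/8) x^4 + (9/40) x^5 + O(x^6).

a_0 = 3; a_1 = 3; a_2 = -9/2; a_3 = 1/2; a_4 = -15/8; a_5 = 9/40


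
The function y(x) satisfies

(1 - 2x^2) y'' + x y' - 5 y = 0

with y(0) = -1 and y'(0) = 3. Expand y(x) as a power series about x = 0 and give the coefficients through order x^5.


Ansatz: y(x) = sum_{n>=0} a_n x^n, so y'(x) = sum_{n>=1} n a_n x^(n-1) and y''(x) = sum_{n>=2} n(n-1) a_n x^(n-2).
Substitute into P(x) y'' + Q(x) y' + R(x) y = 0 with P(x) = 1 - 2x^2, Q(x) = x, R(x) = -5, and match powers of x.
Initial conditions: a_0 = -1, a_1 = 3.
Setting the coefficient of each power of x to zero and solving order by order (substituting the coefficients already found):
  x^0: 2 a_2 - 5 a_0 = 0  ->  2 a_2 = 5 a_0 = -5  ->  a_2 = -5/2
  x^1: 6 a_3 - 4 a_1 = 0  ->  6 a_3 = 4 a_1 = 12  ->  a_3 = 2
  x^2: 12 a_4 - 7 a_2 = 0  ->  12 a_4 = 7 a_2 = -35/2  ->  a_4 = -35/24
  x^3: 20 a_5 - 14 a_3 = 0  ->  20 a_5 = 14 a_3 = 28  ->  a_5 = 7/5
Truncated series: y(x) = -1 + 3 x - (5/2) x^2 + 2 x^3 - (35/24) x^4 + (7/5) x^5 + O(x^6).

a_0 = -1; a_1 = 3; a_2 = -5/2; a_3 = 2; a_4 = -35/24; a_5 = 7/5


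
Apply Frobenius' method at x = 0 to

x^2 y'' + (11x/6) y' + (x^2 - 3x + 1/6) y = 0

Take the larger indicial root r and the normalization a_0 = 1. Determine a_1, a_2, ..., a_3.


Write in Frobenius form y'' + (p(x)/x) y' + (q(x)/x^2) y = 0:
  p(x) = 11/6,  q(x) = x^2 - 3x + 1/6.
Indicial equation: r(r-1) + (11/6) r + (1/6) = 0 -> roots r_1 = -1/3, r_2 = -1/2.
Take r = r_1 = -1/3. Let y(x) = x^r sum_{n>=0} a_n x^n with a_0 = 1.
Substitute y = x^r sum a_n x^n and match x^{r+n}. The recurrence is
  D(n) a_n - 3 a_{n-1} + 1 a_{n-2} = 0,  where D(n) = (r+n)(r+n-1) + (11/6)(r+n) + (1/6).
  a_n = [3 a_{n-1} - 1 a_{n-2}] / D(n).
Since the indicial polynomial factors as (r - r_1)(r - r_2), D(n) = (r_1 + n - r_1)(r_1 + n - r_2) = n(n + 1/6).
Evaluating step by step (a_0 = 1):
  n = 1: D(1) = 1(1 + 1/6) = 7/6; numerator = 3(1) = 3; a_1 = (3)/(7/6) = 18/7
  n = 2: D(2) = 2(2 + 1/6) = 13/3; numerator = 3(18/7) - 1(1) = 47/7; a_2 = (47/7)/(13/3) = 141/91
  n = 3: D(3) = 3(3 + 1/6) = 19/2; numerator = 3(141/91) - 1(18/7) = 27/13; a_3 = (27/13)/(19/2) = 54/247

r = -1/3; a_0 = 1; a_1 = 18/7; a_2 = 141/91; a_3 = 54/247


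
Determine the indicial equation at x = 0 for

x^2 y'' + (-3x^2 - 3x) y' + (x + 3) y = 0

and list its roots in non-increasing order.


Divide by x^2 to reach normal form y'' + P_1(x) y' + P_2(x) y = 0 with P_1(x) = -3 - 3/x and P_2(x) = 1/x + 3/x^2.
x = 0 is a singular point because the y'-coefficient -3 - 3/x has a pole at x = 0 and the y-coefficient 1/x + 3/x^2 has a pole at x = 0.
It is a regular singular point because x P_1(x) = p(x) = -3x - 3 and x^2 P_2(x) = q(x) = x + 3 are polynomials, hence analytic at x = 0.
p(0) = -3,  q(0) = 3.
Indicial equation: r(r-1) + p(0) r + q(0) = 0, i.e. r^2 + (p(0) - 1) r + q(0) = 0, i.e. r^2 - 4 r + 3 = 0.
Discriminant: (-4)^2 - 4(3) = 4, so r = (4 ± 2)/2.
Solving: r_1 = 3, r_2 = 1.

indicial: r^2 - 4 r + 3 = 0; roots r_1 = 3, r_2 = 1


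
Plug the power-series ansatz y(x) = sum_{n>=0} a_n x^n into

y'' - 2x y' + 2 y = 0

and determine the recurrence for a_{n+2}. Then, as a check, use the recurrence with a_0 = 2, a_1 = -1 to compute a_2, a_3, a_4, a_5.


Substitute y = sum_n a_n x^n.
y''(x) has coefficient (n+2)(n+1) a_{n+2} at x^n;
-2 x y'(x) has coefficient -2 n a_n at x^n (shift);
2 y(x) has coefficient 2 a_n at x^n.
Matching x^n: (n+2)(n+1) a_{n+2} + (-2n + 2) a_n = 0.
Thus a_{n+2} = (2n - 2) / ((n+1)(n+2)) * a_n.

Check with a_0 = 2, a_1 = -1 (apply the recurrence for n = 0, 1, 2, 3): a_0 = 2, a_1 = -1, a_2 = -2, a_3 = 0, a_4 = -1/3, a_5 = 0.

a_(n+2) = (2n - 2) / ((n+1)(n+2)) * a_n; check: a_0 = 2, a_1 = -1, a_2 = -2, a_3 = 0, a_4 = -1/3, a_5 = 0


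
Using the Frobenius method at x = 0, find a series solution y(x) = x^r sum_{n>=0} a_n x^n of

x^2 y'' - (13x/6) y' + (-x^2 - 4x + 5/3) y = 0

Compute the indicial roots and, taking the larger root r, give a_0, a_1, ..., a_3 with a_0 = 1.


Write in Frobenius form y'' + (p(x)/x) y' + (q(x)/x^2) y = 0:
  p(x) = -13/6,  q(x) = -x^2 - 4x + 5/3.
Indicial equation: r(r-1) + (-13/6) r + (5/3) = 0 -> roots r_1 = 5/2, r_2 = 2/3.
Take r = r_1 = 5/2. Let y(x) = x^r sum_{n>=0} a_n x^n with a_0 = 1.
Substitute y = x^r sum a_n x^n and match x^{r+n}. The recurrence is
  D(n) a_n - 4 a_{n-1} - 1 a_{n-2} = 0,  where D(n) = (r+n)(r+n-1) + (-13/6)(r+n) + (5/3).
  a_n = [4 a_{n-1} + 1 a_{n-2}] / D(n).
Since the indicial polynomial factors as (r - r_1)(r - r_2), D(n) = (r_1 + n - r_1)(r_1 + n - r_2) = n(n + 11/6).
Evaluating step by step (a_0 = 1):
  n = 1: D(1) = 1(1 + 11/6) = 17/6; numerator = 4(1) = 4; a_1 = (4)/(17/6) = 24/17
  n = 2: D(2) = 2(2 + 11/6) = 23/3; numerator = 4(24/17) + 1(1) = 113/17; a_2 = (113/17)/(23/3) = 339/391
  n = 3: D(3) = 3(3 + 11/6) = 29/2; numerator = 4(339/391) + 1(24/17) = 1908/391; a_3 = (1908/391)/(29/2) = 3816/11339

r = 5/2; a_0 = 1; a_1 = 24/17; a_2 = 339/391; a_3 = 3816/11339


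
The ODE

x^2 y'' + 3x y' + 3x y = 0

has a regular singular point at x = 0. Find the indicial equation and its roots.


Divide by x^2 to reach normal form y'' + P_1(x) y' + P_2(x) y = 0 with P_1(x) = 3/x and P_2(x) = 3/x.
x = 0 is a singular point because the y'-coefficient 3/x has a pole at x = 0 and the y-coefficient 3/x has a pole at x = 0.
It is a regular singular point because x P_1(x) = p(x) = 3 and x^2 P_2(x) = q(x) = 3x are polynomials, hence analytic at x = 0.
p(0) = 3,  q(0) = 0.
Indicial equation: r(r-1) + p(0) r + q(0) = 0, i.e. r^2 + (p(0) - 1) r + q(0) = 0, i.e. r^2 + 2 r = 0.
Discriminant: (2)^2 - 4(0) = 4, so r = (-2 ± 2)/2.
Solving: r_1 = 0, r_2 = -2.

indicial: r^2 + 2 r = 0; roots r_1 = 0, r_2 = -2


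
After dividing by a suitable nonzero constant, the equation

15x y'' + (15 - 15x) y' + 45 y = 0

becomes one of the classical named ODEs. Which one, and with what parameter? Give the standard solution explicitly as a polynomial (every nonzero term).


All three coefficients share the factor 15; dividing through by 15 gives  x y'' + (1 - x) y' + 3 y = 0.
This matches the Laguerre equation x y'' + (1 - x) y' + n y = 0 with n = 3; the polynomial solution is L_3(x).
With y = sum_k a_k x^k, matching x^k gives (k+1)k a_{k+1} + (k+1) a_{k+1} - k a_k + n a_k = 0, i.e. (k+1)^2 a_{k+1} = (k - n) a_k = (k - 3) a_k. The right side vanishes at k = 3, so the series terminates at degree 3.
Standard normalization L_n(0) = 1 gives a_0 = 1. Work upward with a_{k+1} = (k - 3) a_k / (k+1)^2:
  a_1 = (0 - 3)(1) / 1^2 = -3/1 = -3
  a_2 = (1 - 3)(-3) / 2^2 = 6/4 = 3/2
  a_3 = (2 - 3)(3/2) / 3^2 = (-3/2)/9 = -1/6
Hence L_3(x) = -x^3/6 + 3 x^2/2 - 3 x + 1.

L_3(x); series = -x^3/6 + 3 x^2/2 - 3 x + 1


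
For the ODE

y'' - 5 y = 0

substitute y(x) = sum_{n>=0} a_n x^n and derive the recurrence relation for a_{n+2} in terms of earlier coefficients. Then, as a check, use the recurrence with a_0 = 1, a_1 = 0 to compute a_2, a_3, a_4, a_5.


Substitute y = sum_n a_n x^n into y'' + (const) y = 0.
y''(x) = sum_{n>=0} (n+2)(n+1) a_{n+2} x^n.
The ODE becomes sum_n [(n+2)(n+1) a_{n+2} - 5 a_n] x^n = 0.
Setting each coefficient to zero gives the recurrence:
  (n+2)(n+1) a_{n+2} - 5 a_n = 0,
  a_{n+2} = 5 / ((n+1)(n+2)) a_n.

Check with a_0 = 1, a_1 = 0 (apply the recurrence for n = 0, 1, 2, 3): a_0 = 1, a_1 = 0, a_2 = 5/2, a_3 = 0, a_4 = 25/24, a_5 = 0.

a_{n+2} = 5/((n+1)(n+2)) * a_n; check: a_0 = 1, a_1 = 0, a_2 = 5/2, a_3 = 0, a_4 = 25/24, a_5 = 0


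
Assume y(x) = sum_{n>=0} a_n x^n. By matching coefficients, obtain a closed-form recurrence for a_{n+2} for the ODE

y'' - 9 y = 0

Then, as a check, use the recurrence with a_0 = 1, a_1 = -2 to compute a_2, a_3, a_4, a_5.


Substitute y = sum_n a_n x^n into y'' + (const) y = 0.
y''(x) = sum_{n>=0} (n+2)(n+1) a_{n+2} x^n.
The ODE becomes sum_n [(n+2)(n+1) a_{n+2} - 9 a_n] x^n = 0.
Setting each coefficient to zero gives the recurrence:
  (n+2)(n+1) a_{n+2} - 9 a_n = 0,
  a_{n+2} = 9 / ((n+1)(n+2)) a_n.

Check with a_0 = 1, a_1 = -2 (apply the recurrence for n = 0, 1, 2, 3): a_0 = 1, a_1 = -2, a_2 = 9/2, a_3 = -3, a_4 = 27/8, a_5 = -27/20.

a_{n+2} = 9/((n+1)(n+2)) * a_n; check: a_0 = 1, a_1 = -2, a_2 = 9/2, a_3 = -3, a_4 = 27/8, a_5 = -27/20


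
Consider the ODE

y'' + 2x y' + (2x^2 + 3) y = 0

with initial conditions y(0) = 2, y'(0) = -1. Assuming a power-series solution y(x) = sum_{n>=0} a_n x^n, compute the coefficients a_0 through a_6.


Ansatz: y(x) = sum_{n>=0} a_n x^n, so y'(x) = sum_{n>=1} n a_n x^(n-1) and y''(x) = sum_{n>=2} n(n-1) a_n x^(n-2).
Substitute into P(x) y'' + Q(x) y' + R(x) y = 0 with P(x) = 1, Q(x) = 2x, R(x) = 2x^2 + 3, and match powers of x.
Initial conditions: a_0 = 2, a_1 = -1.
Setting the coefficient of each power of x to zero and solving order by order (substituting the coefficients already found):
  x^0: 2 a_2 + 3 a_0 = 0  ->  2 a_2 = -3 a_0 = -6  ->  a_2 = -3
  x^1: 6 a_3 + 5 a_1 = 0  ->  6 a_3 = -5 a_1 = 5  ->  a_3 = 5/6
  x^2: 12 a_4 + 7 a_2 + 2 a_0 = 0  ->  12 a_4 = -7 a_2 - 2 a_0 = 17  ->  a_4 = 17/12
  x^3: 20 a_5 + 9 a_3 + 2 a_1 = 0  ->  20 a_5 = -9 a_3 - 2 a_1 = -11/2  ->  a_5 = -11/40
  x^4: 30 a_6 + 11 a_4 + 2 a_2 = 0  ->  30 a_6 = -11 a_4 - 2 a_2 = -115/12  ->  a_6 = -23/72
Truncated series: y(x) = 2 - x - 3 x^2 + (5/6) x^3 + (17/12) x^4 - (11/40) x^5 - (23/72) x^6 + O(x^7).

a_0 = 2; a_1 = -1; a_2 = -3; a_3 = 5/6; a_4 = 17/12; a_5 = -11/40; a_6 = -23/72


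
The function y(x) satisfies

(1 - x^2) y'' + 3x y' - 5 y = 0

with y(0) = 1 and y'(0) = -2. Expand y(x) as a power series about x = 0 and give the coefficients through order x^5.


Ansatz: y(x) = sum_{n>=0} a_n x^n, so y'(x) = sum_{n>=1} n a_n x^(n-1) and y''(x) = sum_{n>=2} n(n-1) a_n x^(n-2).
Substitute into P(x) y'' + Q(x) y' + R(x) y = 0 with P(x) = 1 - x^2, Q(x) = 3x, R(x) = -5, and match powers of x.
Initial conditions: a_0 = 1, a_1 = -2.
Setting the coefficient of each power of x to zero and solving order by order (substituting the coefficients already found):
  x^0: 2 a_2 - 5 a_0 = 0  ->  2 a_2 = 5 a_0 = 5  ->  a_2 = 5/2
  x^1: 6 a_3 - 2 a_1 = 0  ->  6 a_3 = 2 a_1 = -4  ->  a_3 = -2/3
  x^2: 12 a_4 - a_2 = 0  ->  12 a_4 = a_2 = 5/2  ->  a_4 = 5/24
  x^3: 20 a_5 - 2 a_3 = 0  ->  20 a_5 = 2 a_3 = -4/3  ->  a_5 = -1/15
Truncated series: y(x) = 1 - 2 x + (5/2) x^2 - (2/3) x^3 + (5/24) x^4 - (1/15) x^5 + O(x^6).

a_0 = 1; a_1 = -2; a_2 = 5/2; a_3 = -2/3; a_4 = 5/24; a_5 = -1/15
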